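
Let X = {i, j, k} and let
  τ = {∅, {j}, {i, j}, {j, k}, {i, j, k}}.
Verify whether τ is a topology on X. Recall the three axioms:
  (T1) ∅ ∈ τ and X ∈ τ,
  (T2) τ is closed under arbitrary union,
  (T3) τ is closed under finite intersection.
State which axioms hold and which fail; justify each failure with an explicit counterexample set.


τ IS a topology on X.

Axiom (T1): ∅ ∈ τ? Yes; X ∈ τ? Yes.
Axiom (T2/T3): check pairwise unions and intersections of members of τ.
All pairwise intersections and unions checked — each lies in τ. Therefore τ satisfies (T1), (T2), (T3): it IS a topology on X.


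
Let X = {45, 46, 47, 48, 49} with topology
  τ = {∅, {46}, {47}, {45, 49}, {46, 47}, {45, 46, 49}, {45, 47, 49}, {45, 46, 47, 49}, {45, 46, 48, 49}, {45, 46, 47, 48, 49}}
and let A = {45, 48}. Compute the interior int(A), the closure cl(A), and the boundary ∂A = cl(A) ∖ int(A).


int(A) = ∅, cl(A) = {45, 48, 49}, ∂A = {45, 48, 49}.

Closed sets in (X, τ) are complements of opens:
  closed(X, τ) = {∅, {47}, {48}, {46, 48}, {47, 48}, {45, 48, 49}, {46, 47, 48}, {45, 46, 48, 49}, {45, 47, 48, 49}, {45, 46, 47, 48, 49}}.
int(A) = ⋃ {U ∈ τ : U ⊆ A}. Opens contained in A: ∅.
Taking the union of these: int(A) = ∅.
cl(A) = ⋂ {C closed : A ⊆ C}. Closed sets containing A: {45, 48, 49}, {45, 46, 48, 49}, {45, 47, 48, 49}, {45, 46, 47, 48, 49}.
Intersecting these: cl(A) = {45, 48, 49}.
∂A = cl(A) ∖ int(A) = {45, 48, 49} ∖ ∅ = {45, 48, 49}.


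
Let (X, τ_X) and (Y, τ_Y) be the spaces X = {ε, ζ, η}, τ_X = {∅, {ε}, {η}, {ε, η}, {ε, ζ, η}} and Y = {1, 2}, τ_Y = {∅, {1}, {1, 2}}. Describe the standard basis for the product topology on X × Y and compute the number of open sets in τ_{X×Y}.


Basis B = {∅ × ∅, {ε} × {1}, {η} × {1}, {ε} × {1, 2}, {ε, η} × {1}, {η} × {1, 2}, {ε, ζ, η} × {1}, {ε, η} × {1, 2}, {ε, ζ, η} × {1, 2}}; |τ_{X×Y}| = 14.

Enumerate products U × V with U ∈ τ_X, V ∈ τ_Y (deduplicated):
  ∅ × ∅ = {} (∅)
  {ε} × {1} = {(ε,1)}
  {η} × {1} = {(η,1)}
  {ε} × {1, 2} = {(ε,1), (ε,2)}
  {ε, η} × {1} = {(ε,1), (η,1)}
  {η} × {1, 2} = {(η,1), (η,2)}
  {ε, ζ, η} × {1} = {(ε,1), (ζ,1), (η,1)}
  {ε, η} × {1, 2} = {(ε,1), (ε,2), (η,1), (η,2)}
  {ε, ζ, η} × {1, 2} = {(ε,1), (ε,2), (ζ,1), (ζ,2), (η,1), (η,2)}
These 9 distinct sets form the basis B.
Close under arbitrary unions to get τ_{X×Y}; counting gives |τ_{X×Y}| = 14.


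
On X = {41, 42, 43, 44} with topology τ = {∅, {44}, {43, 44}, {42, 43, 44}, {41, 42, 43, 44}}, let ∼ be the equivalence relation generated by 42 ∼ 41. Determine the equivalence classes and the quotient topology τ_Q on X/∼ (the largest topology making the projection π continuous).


X/∼ = {[41=42], [43], [44]}; |τ_Q| = 4.

Equivalence classes: [41=42], [43], [44].
Quotient map π: X → X/∼ sends 41 ↦ [41=42], 42 ↦ [41=42], 43 ↦ [43], 44 ↦ [44].
For each subset V ⊆ X/∼, compute π^{-1}(V) ⊆ X and check whether π^{-1}(V) ∈ τ. V is open in τ_Q iff π^{-1}(V) ∈ τ.
  V = {}: π^{-1}(V) = ∅ ∈ τ ✓.
  V = {[41=42]}: π^{-1}(V) = {41, 42} ∉ τ ✗.
  V = {[43]}: π^{-1}(V) = {43} ∉ τ ✗.
  V = {[41=42], [43]}: π^{-1}(V) = {41, 42, 43} ∉ τ ✗.
  V = {[44]}: π^{-1}(V) = {44} ∈ τ ✓.
  V = {[41=42], [44]}: π^{-1}(V) = {41, 42, 44} ∉ τ ✗.
  V = {[43], [44]}: π^{-1}(V) = {43, 44} ∈ τ ✓.
  V = {[41=42], [43], [44]}: π^{-1}(V) = {41, 42, 43, 44} ∈ τ ✓.
Open sets in the quotient: τ_Q = {{}, {[44]}, {[43], [44]}, {[41=42], [43], [44]}} (4 elements).


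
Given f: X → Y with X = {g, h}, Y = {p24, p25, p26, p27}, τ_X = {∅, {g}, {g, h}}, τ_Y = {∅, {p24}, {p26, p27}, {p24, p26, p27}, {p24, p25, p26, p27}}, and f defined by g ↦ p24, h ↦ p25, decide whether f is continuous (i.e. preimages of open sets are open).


f IS continuous.

Compute f^{-1}(U) for each U ∈ τ_Y:
  U = ∅: f^{-1}(U) = ∅ ∈ τ_X ✓.
  U = {p24}: f^{-1}(U) = {g} ∈ τ_X ✓.
  U = {p26, p27}: f^{-1}(U) = ∅ ∈ τ_X ✓.
  U = {p24, p26, p27}: f^{-1}(U) = {g} ∈ τ_X ✓.
  U = {p24, p25, p26, p27}: f^{-1}(U) = {g, h} ∈ τ_X ✓.
Every preimage lies in τ_X, so f IS continuous.


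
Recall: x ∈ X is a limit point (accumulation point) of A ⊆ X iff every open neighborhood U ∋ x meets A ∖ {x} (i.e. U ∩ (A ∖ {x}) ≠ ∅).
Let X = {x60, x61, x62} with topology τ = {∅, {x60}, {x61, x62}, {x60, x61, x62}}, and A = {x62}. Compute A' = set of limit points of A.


A' = {x61}

For each x ∈ X, list the open sets U ∈ τ with x ∈ U, then check whether U ∩ (A ∖ {x}) ≠ ∅ for every such U.
  x = x60: open {x60} ∋ x has {x60} ∩ (A ∖ {x60}) = ∅, so x is NOT a limit point.
  x = x61: opens ∋ x are {x61, x62}, {x60, x61, x62}; each meets A ∖ {x61}, so x IS a limit point.
  x = x62: open {x61, x62} ∋ x has {x61, x62} ∩ (A ∖ {x62}) = ∅, so x is NOT a limit point.
Collecting: A' = {x61}.


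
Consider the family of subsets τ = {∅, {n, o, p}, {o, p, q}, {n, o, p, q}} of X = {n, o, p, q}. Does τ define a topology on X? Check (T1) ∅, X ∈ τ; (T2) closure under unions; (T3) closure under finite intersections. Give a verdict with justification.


τ is NOT a topology on X.

Axiom (T1): ∅ ∈ τ? Yes; X ∈ τ? Yes.
Axiom (T2/T3): check pairwise unions and intersections of members of τ.
Counterexample for (T3): {n, o, p} ∩ {o, p, q} = {o, p} ∉ τ. Therefore τ is NOT a topology.


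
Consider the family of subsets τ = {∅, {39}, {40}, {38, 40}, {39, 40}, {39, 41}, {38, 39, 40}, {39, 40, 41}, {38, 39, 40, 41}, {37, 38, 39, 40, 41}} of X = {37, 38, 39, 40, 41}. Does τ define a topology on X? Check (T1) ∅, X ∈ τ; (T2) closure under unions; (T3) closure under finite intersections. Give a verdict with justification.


τ IS a topology on X.

Axiom (T1): ∅ ∈ τ? Yes; X ∈ τ? Yes.
Axiom (T2/T3): check pairwise unions and intersections of members of τ.
All pairwise intersections and unions checked — each lies in τ. Therefore τ satisfies (T1), (T2), (T3): it IS a topology on X.


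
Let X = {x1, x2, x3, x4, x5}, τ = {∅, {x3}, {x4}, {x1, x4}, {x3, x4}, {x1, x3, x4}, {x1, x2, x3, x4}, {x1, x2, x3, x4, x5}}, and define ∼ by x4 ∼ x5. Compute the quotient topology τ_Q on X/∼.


X/∼ = {[x1], [x2], [x3], [x4=x5]}; |τ_Q| = 3.

Equivalence classes: [x1], [x2], [x3], [x4=x5].
Quotient map π: X → X/∼ sends x1 ↦ [x1], x2 ↦ [x2], x3 ↦ [x3], x4 ↦ [x4=x5], x5 ↦ [x4=x5].
For each subset V ⊆ X/∼, compute π^{-1}(V) ⊆ X and check whether π^{-1}(V) ∈ τ. V is open in τ_Q iff π^{-1}(V) ∈ τ.
  V = {}: π^{-1}(V) = ∅ ∈ τ ✓.
  V = {[x1]}: π^{-1}(V) = {x1} ∉ τ ✗.
  V = {[x2]}: π^{-1}(V) = {x2} ∉ τ ✗.
  V = {[x1], [x2]}: π^{-1}(V) = {x1, x2} ∉ τ ✗.
  V = {[x3]}: π^{-1}(V) = {x3} ∈ τ ✓.
  V = {[x1], [x3]}: π^{-1}(V) = {x1, x3} ∉ τ ✗.
  V = {[x2], [x3]}: π^{-1}(V) = {x2, x3} ∉ τ ✗.
  V = {[x1], [x2], [x3]}: π^{-1}(V) = {x1, x2, x3} ∉ τ ✗.
  V = {[x4=x5]}: π^{-1}(V) = {x4, x5} ∉ τ ✗.
  V = {[x1], [x4=x5]}: π^{-1}(V) = {x1, x4, x5} ∉ τ ✗.
  V = {[x2], [x4=x5]}: π^{-1}(V) = {x2, x4, x5} ∉ τ ✗.
  V = {[x1], [x2], [x4=x5]}: π^{-1}(V) = {x1, x2, x4, x5} ∉ τ ✗.
  V = {[x3], [x4=x5]}: π^{-1}(V) = {x3, x4, x5} ∉ τ ✗.
  V = {[x1], [x3], [x4=x5]}: π^{-1}(V) = {x1, x3, x4, x5} ∉ τ ✗.
  V = {[x2], [x3], [x4=x5]}: π^{-1}(V) = {x2, x3, x4, x5} ∉ τ ✗.
  V = {[x1], [x2], [x3], [x4=x5]}: π^{-1}(V) = {x1, x2, x3, x4, x5} ∈ τ ✓.
Open sets in the quotient: τ_Q = {{}, {[x3]}, {[x1], [x2], [x3], [x4=x5]}} (3 elements).


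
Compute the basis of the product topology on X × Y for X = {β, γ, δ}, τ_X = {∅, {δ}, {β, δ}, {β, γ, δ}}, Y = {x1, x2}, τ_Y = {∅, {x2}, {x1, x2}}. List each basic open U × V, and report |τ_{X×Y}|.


Basis B = {∅ × ∅, {δ} × {x2}, {β, δ} × {x2}, {δ} × {x1, x2}, {β, γ, δ} × {x2}, {β, δ} × {x1, x2}, {β, γ, δ} × {x1, x2}}; |τ_{X×Y}| = 10.

Enumerate products U × V with U ∈ τ_X, V ∈ τ_Y (deduplicated):
  ∅ × ∅ = {} (∅)
  {δ} × {x2} = {(δ,x2)}
  {β, δ} × {x2} = {(β,x2), (δ,x2)}
  {δ} × {x1, x2} = {(δ,x1), (δ,x2)}
  {β, γ, δ} × {x2} = {(β,x2), (γ,x2), (δ,x2)}
  {β, δ} × {x1, x2} = {(β,x1), (β,x2), (δ,x1), (δ,x2)}
  {β, γ, δ} × {x1, x2} = {(β,x1), (β,x2), (γ,x1), (γ,x2), (δ,x1), (δ,x2)}
These 7 distinct sets form the basis B.
Close under arbitrary unions to get τ_{X×Y}; counting gives |τ_{X×Y}| = 10.


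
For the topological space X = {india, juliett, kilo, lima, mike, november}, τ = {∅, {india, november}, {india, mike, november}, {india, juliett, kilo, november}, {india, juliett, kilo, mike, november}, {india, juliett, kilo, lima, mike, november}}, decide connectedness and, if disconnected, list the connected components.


(X, τ) is connected.

Find clopen sets (U ∈ τ with X ∖ U ∈ τ):
  U = ∅, X ∖ U = {india, juliett, kilo, lima, mike, november} — both open, so U is clopen.
  U = {india, juliett, kilo, lima, mike, november}, X ∖ U = ∅ — both open, so U is clopen.
Only trivial clopens (∅ and X) exist, so (X, τ) is connected.
Compute connected components by grouping points that agree on all clopens:
  component: {india, juliett, kilo, lima, mike, november}


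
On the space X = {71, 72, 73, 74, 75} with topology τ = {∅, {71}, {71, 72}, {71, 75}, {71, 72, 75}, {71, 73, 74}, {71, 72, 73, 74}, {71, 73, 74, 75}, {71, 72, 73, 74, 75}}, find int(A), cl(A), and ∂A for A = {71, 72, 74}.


int(A) = {71, 72}, cl(A) = {71, 72, 73, 74, 75}, ∂A = {73, 74, 75}.

Closed sets in (X, τ) are complements of opens:
  closed(X, τ) = {∅, {72}, {75}, {72, 75}, {73, 74}, {72, 73, 74}, {73, 74, 75}, {72, 73, 74, 75}, {71, 72, 73, 74, 75}}.
int(A) = ⋃ {U ∈ τ : U ⊆ A}. Opens contained in A: ∅, {71}, {71, 72}.
Taking the union of these: int(A) = {71, 72}.
cl(A) = ⋂ {C closed : A ⊆ C}. Closed sets containing A: {71, 72, 73, 74, 75}.
Intersecting these: cl(A) = {71, 72, 73, 74, 75}.
∂A = cl(A) ∖ int(A) = {71, 72, 73, 74, 75} ∖ {71, 72} = {73, 74, 75}.


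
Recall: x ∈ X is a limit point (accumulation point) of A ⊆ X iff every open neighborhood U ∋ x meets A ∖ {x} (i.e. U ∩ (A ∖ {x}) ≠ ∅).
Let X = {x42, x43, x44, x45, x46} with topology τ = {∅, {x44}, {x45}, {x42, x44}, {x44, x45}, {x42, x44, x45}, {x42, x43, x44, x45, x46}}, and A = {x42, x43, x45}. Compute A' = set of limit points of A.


A' = {x43, x46}

For each x ∈ X, list the open sets U ∈ τ with x ∈ U, then check whether U ∩ (A ∖ {x}) ≠ ∅ for every such U.
  x = x42: open {x42, x44} ∋ x has {x42, x44} ∩ (A ∖ {x42}) = ∅, so x is NOT a limit point.
  x = x43: opens ∋ x are {x42, x43, x44, x45, x46}; each meets A ∖ {x43}, so x IS a limit point.
  x = x44: open {x44} ∋ x has {x44} ∩ (A ∖ {x44}) = ∅, so x is NOT a limit point.
  x = x45: open {x45} ∋ x has {x45} ∩ (A ∖ {x45}) = ∅, so x is NOT a limit point.
  x = x46: opens ∋ x are {x42, x43, x44, x45, x46}; each meets A ∖ {x46}, so x IS a limit point.
Collecting: A' = {x43, x46}.


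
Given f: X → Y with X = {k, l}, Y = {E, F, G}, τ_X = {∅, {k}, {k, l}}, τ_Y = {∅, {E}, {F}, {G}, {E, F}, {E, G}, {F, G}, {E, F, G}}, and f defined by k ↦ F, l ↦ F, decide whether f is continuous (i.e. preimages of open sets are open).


f IS continuous.

Compute f^{-1}(U) for each U ∈ τ_Y:
  U = ∅: f^{-1}(U) = ∅ ∈ τ_X ✓.
  U = {E}: f^{-1}(U) = ∅ ∈ τ_X ✓.
  U = {F}: f^{-1}(U) = {k, l} ∈ τ_X ✓.
  U = {G}: f^{-1}(U) = ∅ ∈ τ_X ✓.
  U = {E, F}: f^{-1}(U) = {k, l} ∈ τ_X ✓.
  U = {E, G}: f^{-1}(U) = ∅ ∈ τ_X ✓.
  U = {F, G}: f^{-1}(U) = {k, l} ∈ τ_X ✓.
  U = {E, F, G}: f^{-1}(U) = {k, l} ∈ τ_X ✓.
Every preimage lies in τ_X, so f IS continuous.


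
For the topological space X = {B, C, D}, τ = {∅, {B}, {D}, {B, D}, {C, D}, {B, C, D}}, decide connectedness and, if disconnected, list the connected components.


(X, τ) is disconnected; components = [{B}, {C, D}].

Find clopen sets (U ∈ τ with X ∖ U ∈ τ):
  U = ∅, X ∖ U = {B, C, D} — both open, so U is clopen.
  U = {B}, X ∖ U = {C, D} — both open, so U is clopen.
  U = {C, D}, X ∖ U = {B} — both open, so U is clopen.
  U = {B, C, D}, X ∖ U = ∅ — both open, so U is clopen.
Nontrivial clopen(s) exist: e.g. {C, D}. So (X, τ) is disconnected.
Compute connected components by grouping points that agree on all clopens:
  component: {B}
  component: {C, D}


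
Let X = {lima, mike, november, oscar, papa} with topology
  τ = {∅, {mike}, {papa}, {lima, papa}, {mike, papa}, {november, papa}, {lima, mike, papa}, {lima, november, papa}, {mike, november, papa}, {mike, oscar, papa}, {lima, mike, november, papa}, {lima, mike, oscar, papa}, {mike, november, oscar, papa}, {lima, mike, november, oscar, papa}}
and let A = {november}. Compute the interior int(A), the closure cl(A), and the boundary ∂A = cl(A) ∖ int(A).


int(A) = ∅, cl(A) = {november}, ∂A = {november}.

Closed sets in (X, τ) are complements of opens:
  closed(X, τ) = {∅, {lima}, {november}, {oscar}, {lima, november}, {lima, oscar}, {mike, oscar}, {november, oscar}, {lima, mike, oscar}, {lima, november, oscar}, {mike, november, oscar}, {lima, mike, november, oscar}, {lima, november, oscar, papa}, {lima, mike, november, oscar, papa}}.
int(A) = ⋃ {U ∈ τ : U ⊆ A}. Opens contained in A: ∅.
Taking the union of these: int(A) = ∅.
cl(A) = ⋂ {C closed : A ⊆ C}. Closed sets containing A: {november}, {lima, november}, {november, oscar}, {lima, november, oscar}, {mike, november, oscar}, {lima, mike, november, oscar}, {lima, november, oscar, papa}, {lima, mike, november, oscar, papa}.
Intersecting these: cl(A) = {november}.
∂A = cl(A) ∖ int(A) = {november} ∖ ∅ = {november}.


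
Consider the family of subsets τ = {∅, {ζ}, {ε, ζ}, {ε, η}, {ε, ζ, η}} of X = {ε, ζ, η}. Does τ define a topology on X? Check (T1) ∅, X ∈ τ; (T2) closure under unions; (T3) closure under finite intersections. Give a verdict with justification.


τ is NOT a topology on X.

Axiom (T1): ∅ ∈ τ? Yes; X ∈ τ? Yes.
Axiom (T2/T3): check pairwise unions and intersections of members of τ.
Counterexample for (T3): {ε, ζ} ∩ {ε, η} = {ε} ∉ τ. Therefore τ is NOT a topology.


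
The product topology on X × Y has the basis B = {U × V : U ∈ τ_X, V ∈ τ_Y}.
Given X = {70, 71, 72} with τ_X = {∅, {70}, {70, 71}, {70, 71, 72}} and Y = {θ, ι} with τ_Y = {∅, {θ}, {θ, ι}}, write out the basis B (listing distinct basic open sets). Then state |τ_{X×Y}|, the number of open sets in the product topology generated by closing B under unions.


Basis B = {∅ × ∅, {70} × {θ}, {70} × {θ, ι}, {70, 71} × {θ}, {70, 71, 72} × {θ}, {70, 71} × {θ, ι}, {70, 71, 72} × {θ, ι}}; |τ_{X×Y}| = 10.

Enumerate products U × V with U ∈ τ_X, V ∈ τ_Y (deduplicated):
  ∅ × ∅ = {} (∅)
  {70} × {θ} = {(70,θ)}
  {70} × {θ, ι} = {(70,θ), (70,ι)}
  {70, 71} × {θ} = {(70,θ), (71,θ)}
  {70, 71, 72} × {θ} = {(70,θ), (71,θ), (72,θ)}
  {70, 71} × {θ, ι} = {(70,θ), (70,ι), (71,θ), (71,ι)}
  {70, 71, 72} × {θ, ι} = {(70,θ), (70,ι), (71,θ), (71,ι), (72,θ), (72,ι)}
These 7 distinct sets form the basis B.
Close under arbitrary unions to get τ_{X×Y}; counting gives |τ_{X×Y}| = 10.


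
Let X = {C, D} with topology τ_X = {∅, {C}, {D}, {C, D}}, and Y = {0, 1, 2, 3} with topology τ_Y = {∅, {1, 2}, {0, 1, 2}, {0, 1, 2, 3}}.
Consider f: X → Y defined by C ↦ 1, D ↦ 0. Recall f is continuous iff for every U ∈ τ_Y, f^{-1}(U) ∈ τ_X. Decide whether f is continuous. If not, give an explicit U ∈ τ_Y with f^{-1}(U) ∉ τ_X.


f IS continuous.

Compute f^{-1}(U) for each U ∈ τ_Y:
  U = ∅: f^{-1}(U) = ∅ ∈ τ_X ✓.
  U = {1, 2}: f^{-1}(U) = {C} ∈ τ_X ✓.
  U = {0, 1, 2}: f^{-1}(U) = {C, D} ∈ τ_X ✓.
  U = {0, 1, 2, 3}: f^{-1}(U) = {C, D} ∈ τ_X ✓.
Every preimage lies in τ_X, so f IS continuous.


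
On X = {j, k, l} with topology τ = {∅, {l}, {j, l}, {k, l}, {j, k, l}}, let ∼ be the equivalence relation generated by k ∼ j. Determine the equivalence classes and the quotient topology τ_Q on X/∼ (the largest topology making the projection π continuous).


X/∼ = {[j=k], [l]}; |τ_Q| = 3.

Equivalence classes: [j=k], [l].
Quotient map π: X → X/∼ sends j ↦ [j=k], k ↦ [j=k], l ↦ [l].
For each subset V ⊆ X/∼, compute π^{-1}(V) ⊆ X and check whether π^{-1}(V) ∈ τ. V is open in τ_Q iff π^{-1}(V) ∈ τ.
  V = {}: π^{-1}(V) = ∅ ∈ τ ✓.
  V = {[j=k]}: π^{-1}(V) = {j, k} ∉ τ ✗.
  V = {[l]}: π^{-1}(V) = {l} ∈ τ ✓.
  V = {[j=k], [l]}: π^{-1}(V) = {j, k, l} ∈ τ ✓.
Open sets in the quotient: τ_Q = {{}, {[l]}, {[j=k], [l]}} (3 elements).


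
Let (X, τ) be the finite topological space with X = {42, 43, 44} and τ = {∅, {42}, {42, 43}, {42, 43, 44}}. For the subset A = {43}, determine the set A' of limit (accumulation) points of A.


A' = {44}

For each x ∈ X, list the open sets U ∈ τ with x ∈ U, then check whether U ∩ (A ∖ {x}) ≠ ∅ for every such U.
  x = 42: open {42} ∋ x has {42} ∩ (A ∖ {42}) = ∅, so x is NOT a limit point.
  x = 43: open {42, 43} ∋ x has {42, 43} ∩ (A ∖ {43}) = ∅, so x is NOT a limit point.
  x = 44: opens ∋ x are {42, 43, 44}; each meets A ∖ {44}, so x IS a limit point.
Collecting: A' = {44}.


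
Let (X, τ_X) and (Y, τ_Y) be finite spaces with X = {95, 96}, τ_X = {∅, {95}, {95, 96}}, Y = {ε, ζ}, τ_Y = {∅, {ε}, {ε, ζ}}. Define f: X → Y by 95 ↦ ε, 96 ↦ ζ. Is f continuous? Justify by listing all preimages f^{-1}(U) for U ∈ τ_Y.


f IS continuous.

Compute f^{-1}(U) for each U ∈ τ_Y:
  U = ∅: f^{-1}(U) = ∅ ∈ τ_X ✓.
  U = {ε}: f^{-1}(U) = {95} ∈ τ_X ✓.
  U = {ε, ζ}: f^{-1}(U) = {95, 96} ∈ τ_X ✓.
Every preimage lies in τ_X, so f IS continuous.


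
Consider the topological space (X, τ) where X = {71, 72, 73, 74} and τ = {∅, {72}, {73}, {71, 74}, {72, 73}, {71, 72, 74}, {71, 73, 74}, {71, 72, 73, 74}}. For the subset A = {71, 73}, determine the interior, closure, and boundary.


int(A) = {73}, cl(A) = {71, 73, 74}, ∂A = {71, 74}.

Closed sets in (X, τ) are complements of opens:
  closed(X, τ) = {∅, {72}, {73}, {71, 74}, {72, 73}, {71, 72, 74}, {71, 73, 74}, {71, 72, 73, 74}}.
int(A) = ⋃ {U ∈ τ : U ⊆ A}. Opens contained in A: ∅, {73}.
Taking the union of these: int(A) = {73}.
cl(A) = ⋂ {C closed : A ⊆ C}. Closed sets containing A: {71, 73, 74}, {71, 72, 73, 74}.
Intersecting these: cl(A) = {71, 73, 74}.
∂A = cl(A) ∖ int(A) = {71, 73, 74} ∖ {73} = {71, 74}.


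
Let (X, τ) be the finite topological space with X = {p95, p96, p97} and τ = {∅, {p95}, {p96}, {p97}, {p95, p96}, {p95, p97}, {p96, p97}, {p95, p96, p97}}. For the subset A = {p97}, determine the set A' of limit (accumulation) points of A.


A' = ∅

For each x ∈ X, list the open sets U ∈ τ with x ∈ U, then check whether U ∩ (A ∖ {x}) ≠ ∅ for every such U.
  x = p95: open {p95} ∋ x has {p95} ∩ (A ∖ {p95}) = ∅, so x is NOT a limit point.
  x = p96: open {p96} ∋ x has {p96} ∩ (A ∖ {p96}) = ∅, so x is NOT a limit point.
  x = p97: open {p97} ∋ x has {p97} ∩ (A ∖ {p97}) = ∅, so x is NOT a limit point.
Collecting: A' = ∅.


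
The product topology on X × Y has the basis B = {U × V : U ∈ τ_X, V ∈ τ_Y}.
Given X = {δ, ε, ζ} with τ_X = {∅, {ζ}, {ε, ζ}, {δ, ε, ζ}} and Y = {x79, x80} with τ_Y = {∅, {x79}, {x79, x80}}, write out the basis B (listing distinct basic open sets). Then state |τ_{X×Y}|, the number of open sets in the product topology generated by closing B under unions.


Basis B = {∅ × ∅, {ζ} × {x79}, {ε, ζ} × {x79}, {ζ} × {x79, x80}, {δ, ε, ζ} × {x79}, {ε, ζ} × {x79, x80}, {δ, ε, ζ} × {x79, x80}}; |τ_{X×Y}| = 10.

Enumerate products U × V with U ∈ τ_X, V ∈ τ_Y (deduplicated):
  ∅ × ∅ = {} (∅)
  {ζ} × {x79} = {(ζ,x79)}
  {ε, ζ} × {x79} = {(ε,x79), (ζ,x79)}
  {ζ} × {x79, x80} = {(ζ,x79), (ζ,x80)}
  {δ, ε, ζ} × {x79} = {(δ,x79), (ε,x79), (ζ,x79)}
  {ε, ζ} × {x79, x80} = {(ε,x79), (ε,x80), (ζ,x79), (ζ,x80)}
  {δ, ε, ζ} × {x79, x80} = {(δ,x79), (δ,x80), (ε,x79), (ε,x80), (ζ,x79), (ζ,x80)}
These 7 distinct sets form the basis B.
Close under arbitrary unions to get τ_{X×Y}; counting gives |τ_{X×Y}| = 10.


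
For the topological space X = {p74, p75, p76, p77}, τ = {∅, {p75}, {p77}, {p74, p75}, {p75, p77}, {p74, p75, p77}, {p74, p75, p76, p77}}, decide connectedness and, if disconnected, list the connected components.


(X, τ) is connected.

Find clopen sets (U ∈ τ with X ∖ U ∈ τ):
  U = ∅, X ∖ U = {p74, p75, p76, p77} — both open, so U is clopen.
  U = {p74, p75, p76, p77}, X ∖ U = ∅ — both open, so U is clopen.
Only trivial clopens (∅ and X) exist, so (X, τ) is connected.
Compute connected components by grouping points that agree on all clopens:
  component: {p74, p75, p76, p77}


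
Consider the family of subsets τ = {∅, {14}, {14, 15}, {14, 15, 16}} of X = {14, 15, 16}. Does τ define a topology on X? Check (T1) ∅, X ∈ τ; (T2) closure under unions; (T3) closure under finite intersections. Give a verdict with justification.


τ IS a topology on X.

Axiom (T1): ∅ ∈ τ? Yes; X ∈ τ? Yes.
Axiom (T2/T3): check pairwise unions and intersections of members of τ.
All pairwise intersections and unions checked — each lies in τ. Therefore τ satisfies (T1), (T2), (T3): it IS a topology on X.


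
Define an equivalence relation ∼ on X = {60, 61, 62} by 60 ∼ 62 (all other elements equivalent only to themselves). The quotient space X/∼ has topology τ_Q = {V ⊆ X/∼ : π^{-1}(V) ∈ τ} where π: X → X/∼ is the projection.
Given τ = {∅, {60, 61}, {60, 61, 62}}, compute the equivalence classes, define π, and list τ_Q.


X/∼ = {[60=62], [61]}; |τ_Q| = 2.

Equivalence classes: [60=62], [61].
Quotient map π: X → X/∼ sends 60 ↦ [60=62], 61 ↦ [61], 62 ↦ [60=62].
For each subset V ⊆ X/∼, compute π^{-1}(V) ⊆ X and check whether π^{-1}(V) ∈ τ. V is open in τ_Q iff π^{-1}(V) ∈ τ.
  V = {}: π^{-1}(V) = ∅ ∈ τ ✓.
  V = {[60=62]}: π^{-1}(V) = {60, 62} ∉ τ ✗.
  V = {[61]}: π^{-1}(V) = {61} ∉ τ ✗.
  V = {[60=62], [61]}: π^{-1}(V) = {60, 61, 62} ∈ τ ✓.
Open sets in the quotient: τ_Q = {{}, {[60=62], [61]}} (2 elements).


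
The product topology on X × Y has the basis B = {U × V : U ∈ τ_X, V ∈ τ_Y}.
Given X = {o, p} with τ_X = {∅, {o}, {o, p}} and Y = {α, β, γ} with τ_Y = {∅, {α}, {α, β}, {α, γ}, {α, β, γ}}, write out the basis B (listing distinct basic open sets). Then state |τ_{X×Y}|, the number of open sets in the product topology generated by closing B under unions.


Basis B = {∅ × ∅, {o} × {α}, {o} × {α, β}, {o} × {α, γ}, {o, p} × {α}, {o} × {α, β, γ}, {o, p} × {α, β}, {o, p} × {α, γ}, {o, p} × {α, β, γ}}; |τ_{X×Y}| = 14.

Enumerate products U × V with U ∈ τ_X, V ∈ τ_Y (deduplicated):
  ∅ × ∅ = {} (∅)
  {o} × {α} = {(o,α)}
  {o} × {α, β} = {(o,α), (o,β)}
  {o} × {α, γ} = {(o,α), (o,γ)}
  {o, p} × {α} = {(o,α), (p,α)}
  {o} × {α, β, γ} = {(o,α), (o,β), (o,γ)}
  {o, p} × {α, β} = {(o,α), (o,β), (p,α), (p,β)}
  {o, p} × {α, γ} = {(o,α), (o,γ), (p,α), (p,γ)}
  {o, p} × {α, β, γ} = {(o,α), (o,β), (o,γ), (p,α), (p,β), (p,γ)}
These 9 distinct sets form the basis B.
Close under arbitrary unions to get τ_{X×Y}; counting gives |τ_{X×Y}| = 14.


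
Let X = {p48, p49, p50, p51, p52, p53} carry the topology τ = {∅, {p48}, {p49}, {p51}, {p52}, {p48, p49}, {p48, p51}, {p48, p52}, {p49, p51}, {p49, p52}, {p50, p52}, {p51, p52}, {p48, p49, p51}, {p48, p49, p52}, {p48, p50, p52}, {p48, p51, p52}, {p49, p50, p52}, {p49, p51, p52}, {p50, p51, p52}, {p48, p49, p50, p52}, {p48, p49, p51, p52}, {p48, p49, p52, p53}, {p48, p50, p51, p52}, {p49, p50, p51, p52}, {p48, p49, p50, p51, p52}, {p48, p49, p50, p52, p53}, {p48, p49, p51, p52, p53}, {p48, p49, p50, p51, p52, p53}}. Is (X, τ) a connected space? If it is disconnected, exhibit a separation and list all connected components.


(X, τ) is disconnected; components = [{p51}, {p48, p49, p50, p52, p53}].

Find clopen sets (U ∈ τ with X ∖ U ∈ τ):
  U = ∅, X ∖ U = {p48, p49, p50, p51, p52, p53} — both open, so U is clopen.
  U = {p51}, X ∖ U = {p48, p49, p50, p52, p53} — both open, so U is clopen.
  U = {p48, p49, p50, p52, p53}, X ∖ U = {p51} — both open, so U is clopen.
  U = {p48, p49, p50, p51, p52, p53}, X ∖ U = ∅ — both open, so U is clopen.
Nontrivial clopen(s) exist: e.g. {p51}. So (X, τ) is disconnected.
Compute connected components by grouping points that agree on all clopens:
  component: {p51}
  component: {p48, p49, p50, p52, p53}


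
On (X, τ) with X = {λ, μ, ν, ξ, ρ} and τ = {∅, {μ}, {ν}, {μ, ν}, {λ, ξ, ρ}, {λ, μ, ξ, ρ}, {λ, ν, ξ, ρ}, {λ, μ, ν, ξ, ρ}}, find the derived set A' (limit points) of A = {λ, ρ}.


A' = {λ, ξ, ρ}

For each x ∈ X, list the open sets U ∈ τ with x ∈ U, then check whether U ∩ (A ∖ {x}) ≠ ∅ for every such U.
  x = λ: opens ∋ x are {λ, ξ, ρ}, {λ, μ, ξ, ρ}, {λ, ν, ξ, ρ}, {λ, μ, ν, ξ, ρ}; each meets A ∖ {λ}, so x IS a limit point.
  x = μ: open {μ} ∋ x has {μ} ∩ (A ∖ {μ}) = ∅, so x is NOT a limit point.
  x = ν: open {ν} ∋ x has {ν} ∩ (A ∖ {ν}) = ∅, so x is NOT a limit point.
  x = ξ: opens ∋ x are {λ, ξ, ρ}, {λ, μ, ξ, ρ}, {λ, ν, ξ, ρ}, {λ, μ, ν, ξ, ρ}; each meets A ∖ {ξ}, so x IS a limit point.
  x = ρ: opens ∋ x are {λ, ξ, ρ}, {λ, μ, ξ, ρ}, {λ, ν, ξ, ρ}, {λ, μ, ν, ξ, ρ}; each meets A ∖ {ρ}, so x IS a limit point.
Collecting: A' = {λ, ξ, ρ}.


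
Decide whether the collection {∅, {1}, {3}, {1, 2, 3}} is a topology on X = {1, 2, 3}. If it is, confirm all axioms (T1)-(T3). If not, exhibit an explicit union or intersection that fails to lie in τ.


τ is NOT a topology on X.

Axiom (T1): ∅ ∈ τ? Yes; X ∈ τ? Yes.
Axiom (T2/T3): check pairwise unions and intersections of members of τ.
Counterexample for (T2): {1} ∪ {3} = {1, 3} ∉ τ. Therefore τ is NOT a topology.


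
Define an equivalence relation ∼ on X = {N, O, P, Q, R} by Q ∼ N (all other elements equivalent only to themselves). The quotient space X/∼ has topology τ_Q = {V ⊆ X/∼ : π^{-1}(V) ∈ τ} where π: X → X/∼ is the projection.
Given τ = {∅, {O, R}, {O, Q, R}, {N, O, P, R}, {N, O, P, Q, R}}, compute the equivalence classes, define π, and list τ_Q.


X/∼ = {[N=Q], [O], [P], [R]}; |τ_Q| = 3.

Equivalence classes: [N=Q], [O], [P], [R].
Quotient map π: X → X/∼ sends N ↦ [N=Q], O ↦ [O], P ↦ [P], Q ↦ [N=Q], R ↦ [R].
For each subset V ⊆ X/∼, compute π^{-1}(V) ⊆ X and check whether π^{-1}(V) ∈ τ. V is open in τ_Q iff π^{-1}(V) ∈ τ.
  V = {}: π^{-1}(V) = ∅ ∈ τ ✓.
  V = {[N=Q]}: π^{-1}(V) = {N, Q} ∉ τ ✗.
  V = {[O]}: π^{-1}(V) = {O} ∉ τ ✗.
  V = {[N=Q], [O]}: π^{-1}(V) = {N, O, Q} ∉ τ ✗.
  V = {[P]}: π^{-1}(V) = {P} ∉ τ ✗.
  V = {[N=Q], [P]}: π^{-1}(V) = {N, P, Q} ∉ τ ✗.
  V = {[O], [P]}: π^{-1}(V) = {O, P} ∉ τ ✗.
  V = {[N=Q], [O], [P]}: π^{-1}(V) = {N, O, P, Q} ∉ τ ✗.
  V = {[R]}: π^{-1}(V) = {R} ∉ τ ✗.
  V = {[N=Q], [R]}: π^{-1}(V) = {N, Q, R} ∉ τ ✗.
  V = {[O], [R]}: π^{-1}(V) = {O, R} ∈ τ ✓.
  V = {[N=Q], [O], [R]}: π^{-1}(V) = {N, O, Q, R} ∉ τ ✗.
  V = {[P], [R]}: π^{-1}(V) = {P, R} ∉ τ ✗.
  V = {[N=Q], [P], [R]}: π^{-1}(V) = {N, P, Q, R} ∉ τ ✗.
  V = {[O], [P], [R]}: π^{-1}(V) = {O, P, R} ∉ τ ✗.
  V = {[N=Q], [O], [P], [R]}: π^{-1}(V) = {N, O, P, Q, R} ∈ τ ✓.
Open sets in the quotient: τ_Q = {{}, {[O], [R]}, {[N=Q], [O], [P], [R]}} (3 elements).


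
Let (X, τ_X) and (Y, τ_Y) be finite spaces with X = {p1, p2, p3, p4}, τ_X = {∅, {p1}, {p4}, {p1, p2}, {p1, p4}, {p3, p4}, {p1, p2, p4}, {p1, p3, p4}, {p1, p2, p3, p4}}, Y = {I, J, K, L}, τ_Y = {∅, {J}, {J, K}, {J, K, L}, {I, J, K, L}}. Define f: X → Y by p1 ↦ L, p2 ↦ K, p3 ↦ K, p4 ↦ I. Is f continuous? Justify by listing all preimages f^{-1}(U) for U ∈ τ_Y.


f is NOT continuous.

Compute f^{-1}(U) for each U ∈ τ_Y:
  U = ∅: f^{-1}(U) = ∅ ∈ τ_X ✓.
  U = {J}: f^{-1}(U) = ∅ ∈ τ_X ✓.
  U = {J, K}: f^{-1}(U) = {p2, p3} ∉ τ_X ✗.
  U = {J, K, L}: f^{-1}(U) = {p1, p2, p3} ∉ τ_X ✗.
  U = {I, J, K, L}: f^{-1}(U) = {p1, p2, p3, p4} ∈ τ_X ✓.
Found U = {J, K} with f^{-1}(U) = {p2, p3} not in τ_X. Therefore f is NOT continuous.


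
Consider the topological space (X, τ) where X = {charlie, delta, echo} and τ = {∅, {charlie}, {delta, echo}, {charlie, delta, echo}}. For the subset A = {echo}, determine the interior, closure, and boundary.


int(A) = ∅, cl(A) = {delta, echo}, ∂A = {delta, echo}.

Closed sets in (X, τ) are complements of opens:
  closed(X, τ) = {∅, {charlie}, {delta, echo}, {charlie, delta, echo}}.
int(A) = ⋃ {U ∈ τ : U ⊆ A}. Opens contained in A: ∅.
Taking the union of these: int(A) = ∅.
cl(A) = ⋂ {C closed : A ⊆ C}. Closed sets containing A: {delta, echo}, {charlie, delta, echo}.
Intersecting these: cl(A) = {delta, echo}.
∂A = cl(A) ∖ int(A) = {delta, echo} ∖ ∅ = {delta, echo}.


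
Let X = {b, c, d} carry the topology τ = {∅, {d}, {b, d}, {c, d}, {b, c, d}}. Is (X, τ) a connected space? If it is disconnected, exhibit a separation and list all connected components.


(X, τ) is connected.

Find clopen sets (U ∈ τ with X ∖ U ∈ τ):
  U = ∅, X ∖ U = {b, c, d} — both open, so U is clopen.
  U = {b, c, d}, X ∖ U = ∅ — both open, so U is clopen.
Only trivial clopens (∅ and X) exist, so (X, τ) is connected.
Compute connected components by grouping points that agree on all clopens:
  component: {b, c, d}


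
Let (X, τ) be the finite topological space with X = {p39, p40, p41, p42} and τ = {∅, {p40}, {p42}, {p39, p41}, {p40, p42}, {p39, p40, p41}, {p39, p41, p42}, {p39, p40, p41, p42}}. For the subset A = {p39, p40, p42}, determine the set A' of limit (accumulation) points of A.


A' = {p41}

For each x ∈ X, list the open sets U ∈ τ with x ∈ U, then check whether U ∩ (A ∖ {x}) ≠ ∅ for every such U.
  x = p39: open {p39, p41} ∋ x has {p39, p41} ∩ (A ∖ {p39}) = ∅, so x is NOT a limit point.
  x = p40: open {p40} ∋ x has {p40} ∩ (A ∖ {p40}) = ∅, so x is NOT a limit point.
  x = p41: opens ∋ x are {p39, p41}, {p39, p40, p41}, {p39, p41, p42}, {p39, p40, p41, p42}; each meets A ∖ {p41}, so x IS a limit point.
  x = p42: open {p42} ∋ x has {p42} ∩ (A ∖ {p42}) = ∅, so x is NOT a limit point.
Collecting: A' = {p41}.


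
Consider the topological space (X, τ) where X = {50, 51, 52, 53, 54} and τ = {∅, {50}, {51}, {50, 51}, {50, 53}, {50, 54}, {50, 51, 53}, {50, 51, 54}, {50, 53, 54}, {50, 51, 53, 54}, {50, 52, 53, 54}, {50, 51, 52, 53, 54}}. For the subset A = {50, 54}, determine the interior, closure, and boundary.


int(A) = {50, 54}, cl(A) = {50, 52, 53, 54}, ∂A = {52, 53}.

Closed sets in (X, τ) are complements of opens:
  closed(X, τ) = {∅, {51}, {52}, {51, 52}, {52, 53}, {52, 54}, {51, 52, 53}, {51, 52, 54}, {52, 53, 54}, {50, 52, 53, 54}, {51, 52, 53, 54}, {50, 51, 52, 53, 54}}.
int(A) = ⋃ {U ∈ τ : U ⊆ A}. Opens contained in A: ∅, {50}, {50, 54}.
Taking the union of these: int(A) = {50, 54}.
cl(A) = ⋂ {C closed : A ⊆ C}. Closed sets containing A: {50, 52, 53, 54}, {50, 51, 52, 53, 54}.
Intersecting these: cl(A) = {50, 52, 53, 54}.
∂A = cl(A) ∖ int(A) = {50, 52, 53, 54} ∖ {50, 54} = {52, 53}.


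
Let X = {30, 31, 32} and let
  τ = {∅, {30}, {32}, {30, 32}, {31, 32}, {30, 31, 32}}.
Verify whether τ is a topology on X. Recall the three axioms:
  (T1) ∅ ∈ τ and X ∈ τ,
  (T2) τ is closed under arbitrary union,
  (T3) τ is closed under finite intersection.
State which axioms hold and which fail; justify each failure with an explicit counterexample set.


τ IS a topology on X.

Axiom (T1): ∅ ∈ τ? Yes; X ∈ τ? Yes.
Axiom (T2/T3): check pairwise unions and intersections of members of τ.
All pairwise intersections and unions checked — each lies in τ. Therefore τ satisfies (T1), (T2), (T3): it IS a topology on X.


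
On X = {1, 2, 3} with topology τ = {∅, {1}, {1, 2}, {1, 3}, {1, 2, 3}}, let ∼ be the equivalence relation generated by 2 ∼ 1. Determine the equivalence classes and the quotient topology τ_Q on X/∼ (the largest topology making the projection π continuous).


X/∼ = {[1=2], [3]}; |τ_Q| = 3.

Equivalence classes: [1=2], [3].
Quotient map π: X → X/∼ sends 1 ↦ [1=2], 2 ↦ [1=2], 3 ↦ [3].
For each subset V ⊆ X/∼, compute π^{-1}(V) ⊆ X and check whether π^{-1}(V) ∈ τ. V is open in τ_Q iff π^{-1}(V) ∈ τ.
  V = {}: π^{-1}(V) = ∅ ∈ τ ✓.
  V = {[1=2]}: π^{-1}(V) = {1, 2} ∈ τ ✓.
  V = {[3]}: π^{-1}(V) = {3} ∉ τ ✗.
  V = {[1=2], [3]}: π^{-1}(V) = {1, 2, 3} ∈ τ ✓.
Open sets in the quotient: τ_Q = {{}, {[1=2]}, {[1=2], [3]}} (3 elements).


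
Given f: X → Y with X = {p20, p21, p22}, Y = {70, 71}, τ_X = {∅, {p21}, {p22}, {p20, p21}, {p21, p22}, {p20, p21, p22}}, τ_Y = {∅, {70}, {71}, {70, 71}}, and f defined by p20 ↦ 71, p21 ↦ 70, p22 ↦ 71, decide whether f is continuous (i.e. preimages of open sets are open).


f is NOT continuous.

Compute f^{-1}(U) for each U ∈ τ_Y:
  U = ∅: f^{-1}(U) = ∅ ∈ τ_X ✓.
  U = {70}: f^{-1}(U) = {p21} ∈ τ_X ✓.
  U = {71}: f^{-1}(U) = {p20, p22} ∉ τ_X ✗.
  U = {70, 71}: f^{-1}(U) = {p20, p21, p22} ∈ τ_X ✓.
Found U = {71} with f^{-1}(U) = {p20, p22} not in τ_X. Therefore f is NOT continuous.


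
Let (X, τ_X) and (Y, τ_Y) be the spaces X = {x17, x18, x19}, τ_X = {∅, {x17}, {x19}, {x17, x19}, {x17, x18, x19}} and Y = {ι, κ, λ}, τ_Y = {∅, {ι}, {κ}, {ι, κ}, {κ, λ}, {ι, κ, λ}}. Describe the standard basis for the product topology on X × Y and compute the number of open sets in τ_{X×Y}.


Basis B = {∅ × ∅, {x17} × {ι}, {x17} × {κ}, {x19} × {ι}, {x19} × {κ}, {x17} × {ι, κ}, {x17, x19} × {ι}, {x17} × {κ, λ}, {x17, x19} × {κ}, {x19} × {ι, κ}, {x19} × {κ, λ}, {x17} × {ι, κ, λ}, {x17, x18, x19} × {ι}, {x17, x18, x19} × {κ}, {x19} × {ι, κ, λ}, {x17, x19} × {ι, κ}, {x17, x19} × {κ, λ}, {x17, x19} × {ι, κ, λ}, {x17, x18, x19} × {ι, κ}, {x17, x18, x19} × {κ, λ}, {x17, x18, x19} × {ι, κ, λ}}; |τ_{X×Y}| = 70.

Enumerate products U × V with U ∈ τ_X, V ∈ τ_Y (deduplicated):
  ∅ × ∅ = {} (∅)
  {x17} × {ι} = {(x17,ι)}
  {x17} × {κ} = {(x17,κ)}
  {x19} × {ι} = {(x19,ι)}
  {x19} × {κ} = {(x19,κ)}
  {x17} × {ι, κ} = {(x17,ι), (x17,κ)}
  {x17, x19} × {ι} = {(x17,ι), (x19,ι)}
  {x17} × {κ, λ} = {(x17,κ), (x17,λ)}
  {x17, x19} × {κ} = {(x17,κ), (x19,κ)}
  {x19} × {ι, κ} = {(x19,ι), (x19,κ)}
  {x19} × {κ, λ} = {(x19,κ), (x19,λ)}
  {x17} × {ι, κ, λ} = {(x17,ι), (x17,κ), (x17,λ)}
  {x17, x18, x19} × {ι} = {(x17,ι), (x18,ι), (x19,ι)}
  {x17, x18, x19} × {κ} = {(x17,κ), (x18,κ), (x19,κ)}
  {x19} × {ι, κ, λ} = {(x19,ι), (x19,κ), (x19,λ)}
  {x17, x19} × {ι, κ} = {(x17,ι), (x17,κ), (x19,ι), (x19,κ)}
  {x17, x19} × {κ, λ} = {(x17,κ), (x17,λ), (x19,κ), (x19,λ)}
  {x17, x19} × {ι, κ, λ} = {(x17,ι), (x17,κ), (x17,λ), (x19,ι), (x19,κ), (x19,λ)}
  {x17, x18, x19} × {ι, κ} = {(x17,ι), (x17,κ), (x18,ι), (x18,κ), (x19,ι), (x19,κ)}
  {x17, x18, x19} × {κ, λ} = {(x17,κ), (x17,λ), (x18,κ), (x18,λ), (x19,κ), (x19,λ)}
  {x17, x18, x19} × {ι, κ, λ} = {(x17,ι), (x17,κ), (x17,λ), (x18,ι), (x18,κ), (x18,λ), (x19,ι), (x19,κ), (x19,λ)}
These 21 distinct sets form the basis B.
Close under arbitrary unions to get τ_{X×Y}; counting gives |τ_{X×Y}| = 70.


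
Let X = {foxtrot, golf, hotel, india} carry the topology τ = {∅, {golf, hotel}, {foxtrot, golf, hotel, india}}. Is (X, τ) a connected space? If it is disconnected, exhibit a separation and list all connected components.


(X, τ) is connected.

Find clopen sets (U ∈ τ with X ∖ U ∈ τ):
  U = ∅, X ∖ U = {foxtrot, golf, hotel, india} — both open, so U is clopen.
  U = {foxtrot, golf, hotel, india}, X ∖ U = ∅ — both open, so U is clopen.
Only trivial clopens (∅ and X) exist, so (X, τ) is connected.
Compute connected components by grouping points that agree on all clopens:
  component: {foxtrot, golf, hotel, india}


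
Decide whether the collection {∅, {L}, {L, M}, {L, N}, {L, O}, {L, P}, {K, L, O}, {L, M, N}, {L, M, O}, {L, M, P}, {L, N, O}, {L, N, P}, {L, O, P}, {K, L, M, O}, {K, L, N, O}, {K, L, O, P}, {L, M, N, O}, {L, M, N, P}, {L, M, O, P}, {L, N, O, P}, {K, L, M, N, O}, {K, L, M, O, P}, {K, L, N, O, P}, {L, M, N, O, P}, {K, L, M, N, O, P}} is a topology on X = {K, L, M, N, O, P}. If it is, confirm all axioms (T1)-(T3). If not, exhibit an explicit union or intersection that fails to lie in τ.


τ IS a topology on X.

Axiom (T1): ∅ ∈ τ? Yes; X ∈ τ? Yes.
Axiom (T2/T3): check pairwise unions and intersections of members of τ.
All pairwise intersections and unions checked — each lies in τ. Therefore τ satisfies (T1), (T2), (T3): it IS a topology on X.


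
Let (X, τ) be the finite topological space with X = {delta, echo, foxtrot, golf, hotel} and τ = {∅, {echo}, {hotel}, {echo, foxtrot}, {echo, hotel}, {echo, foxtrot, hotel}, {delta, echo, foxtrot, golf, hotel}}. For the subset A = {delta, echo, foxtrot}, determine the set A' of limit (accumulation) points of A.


A' = {delta, foxtrot, golf}

For each x ∈ X, list the open sets U ∈ τ with x ∈ U, then check whether U ∩ (A ∖ {x}) ≠ ∅ for every such U.
  x = delta: opens ∋ x are {delta, echo, foxtrot, golf, hotel}; each meets A ∖ {delta}, so x IS a limit point.
  x = echo: open {echo} ∋ x has {echo} ∩ (A ∖ {echo}) = ∅, so x is NOT a limit point.
  x = foxtrot: opens ∋ x are {echo, foxtrot}, {echo, foxtrot, hotel}, {delta, echo, foxtrot, golf, hotel}; each meets A ∖ {foxtrot}, so x IS a limit point.
  x = golf: opens ∋ x are {delta, echo, foxtrot, golf, hotel}; each meets A ∖ {golf}, so x IS a limit point.
  x = hotel: open {hotel} ∋ x has {hotel} ∩ (A ∖ {hotel}) = ∅, so x is NOT a limit point.
Collecting: A' = {delta, foxtrot, golf}.


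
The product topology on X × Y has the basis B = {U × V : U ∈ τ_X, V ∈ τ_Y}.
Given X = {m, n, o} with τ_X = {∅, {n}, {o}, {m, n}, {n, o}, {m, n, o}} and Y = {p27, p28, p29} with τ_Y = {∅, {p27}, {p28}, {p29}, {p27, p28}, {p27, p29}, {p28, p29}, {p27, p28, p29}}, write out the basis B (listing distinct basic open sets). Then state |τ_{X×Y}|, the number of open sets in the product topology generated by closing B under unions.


Basis B = {∅ × ∅, {n} × {p27}, {n} × {p28}, {n} × {p29}, {o} × {p27}, {o} × {p28}, {o} × {p29}, {m, n} × {p27}, {m, n} × {p28}, {m, n} × {p29}, {n} × {p27, p28}, {n} × {p27, p29}, {n, o} × {p27}, {n} × {p28, p29}, {n, o} × {p28}, {n, o} × {p29}, {o} × {p27, p28}, {o} × {p27, p29}, {o} × {p28, p29}, {m, n, o} × {p27}, {m, n, o} × {p28}, {m, n, o} × {p29}, {n} × {p27, p28, p29}, {o} × {p27, p28, p29}, {m, n} × {p27, p28}, {m, n} × {p27, p29}, {m, n} × {p28, p29}, {n, o} × {p27, p28}, {n, o} × {p27, p29}, {n, o} × {p28, p29}, {m, n} × {p27, p28, p29}, {m, n, o} × {p27, p28}, {m, n, o} × {p27, p29}, {m, n, o} × {p28, p29}, {n, o} × {p27, p28, p29}, {m, n, o} × {p27, p28, p29}}; |τ_{X×Y}| = 216.

Enumerate products U × V with U ∈ τ_X, V ∈ τ_Y (deduplicated):
  ∅ × ∅ = {} (∅)
  {n} × {p27} = {(n,p27)}
  {n} × {p28} = {(n,p28)}
  {n} × {p29} = {(n,p29)}
  {o} × {p27} = {(o,p27)}
  {o} × {p28} = {(o,p28)}
  {o} × {p29} = {(o,p29)}
  {m, n} × {p27} = {(m,p27), (n,p27)}
  {m, n} × {p28} = {(m,p28), (n,p28)}
  {m, n} × {p29} = {(m,p29), (n,p29)}
  {n} × {p27, p28} = {(n,p27), (n,p28)}
  {n} × {p27, p29} = {(n,p27), (n,p29)}
  {n, o} × {p27} = {(n,p27), (o,p27)}
  {n} × {p28, p29} = {(n,p28), (n,p29)}
  {n, o} × {p28} = {(n,p28), (o,p28)}
  {n, o} × {p29} = {(n,p29), (o,p29)}
  {o} × {p27, p28} = {(o,p27), (o,p28)}
  {o} × {p27, p29} = {(o,p27), (o,p29)}
  {o} × {p28, p29} = {(o,p28), (o,p29)}
  {m, n, o} × {p27} = {(m,p27), (n,p27), (o,p27)}
  {m, n, o} × {p28} = {(m,p28), (n,p28), (o,p28)}
  {m, n, o} × {p29} = {(m,p29), (n,p29), (o,p29)}
  {n} × {p27, p28, p29} = {(n,p27), (n,p28), (n,p29)}
  {o} × {p27, p28, p29} = {(o,p27), (o,p28), (o,p29)}
  {m, n} × {p27, p28} = {(m,p27), (m,p28), (n,p27), (n,p28)}
  {m, n} × {p27, p29} = {(m,p27), (m,p29), (n,p27), (n,p29)}
  {m, n} × {p28, p29} = {(m,p28), (m,p29), (n,p28), (n,p29)}
  {n, o} × {p27, p28} = {(n,p27), (n,p28), (o,p27), (o,p28)}
  {n, o} × {p27, p29} = {(n,p27), (n,p29), (o,p27), (o,p29)}
  {n, o} × {p28, p29} = {(n,p28), (n,p29), (o,p28), (o,p29)}
  {m, n} × {p27, p28, p29} = {(m,p27), (m,p28), (m,p29), (n,p27), (n,p28), (n,p29)}
  {m, n, o} × {p27, p28} = {(m,p27), (m,p28), (n,p27), (n,p28), (o,p27), (o,p28)}
  {m, n, o} × {p27, p29} = {(m,p27), (m,p29), (n,p27), (n,p29), (o,p27), (o,p29)}
  {m, n, o} × {p28, p29} = {(m,p28), (m,p29), (n,p28), (n,p29), (o,p28), (o,p29)}
  {n, o} × {p27, p28, p29} = {(n,p27), (n,p28), (n,p29), (o,p27), (o,p28), (o,p29)}
  {m, n, o} × {p27, p28, p29} = {(m,p27), (m,p28), (m,p29), (n,p27), (n,p28), (n,p29), (o,p27), (o,p28), (o,p29)}
These 36 distinct sets form the basis B.
Close under arbitrary unions to get τ_{X×Y}; counting gives |τ_{X×Y}| = 216.
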